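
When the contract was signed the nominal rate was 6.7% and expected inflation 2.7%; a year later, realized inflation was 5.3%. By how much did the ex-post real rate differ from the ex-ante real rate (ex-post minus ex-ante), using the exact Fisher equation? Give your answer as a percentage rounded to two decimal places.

Ex-ante: (1 + 0.0670)/(1 + 0.0270) − 1 = 3.8948%
Ex-post: (1 + 0.0670)/(1 + 0.0530) − 1 = 1.3295%
Difference (ex-post − ex-ante) = -2.5653% → -2.57%.

-2.57%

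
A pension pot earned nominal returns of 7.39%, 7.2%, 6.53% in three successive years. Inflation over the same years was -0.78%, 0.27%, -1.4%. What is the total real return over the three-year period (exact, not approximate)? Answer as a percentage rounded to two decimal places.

Nominal growth factor = 1.0739 × 1.0720 × 1.0653 = 1.226396
Price-level growth factor = 0.9922 × 1.0027 × 0.9860 = 0.980951
Real growth factor = 1.226396 / 0.980951 = 1.250211
Total real return = 1.250211 − 1 → 25.02%.

25.02%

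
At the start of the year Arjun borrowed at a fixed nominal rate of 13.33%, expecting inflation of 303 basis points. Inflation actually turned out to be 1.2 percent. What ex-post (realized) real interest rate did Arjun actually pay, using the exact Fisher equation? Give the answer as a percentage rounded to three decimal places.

11.986%

Ex-post: (1 + 0.1333)/(1 + 0.0120) − 1 = 11.9862%
So the realized real rate is 11.986%.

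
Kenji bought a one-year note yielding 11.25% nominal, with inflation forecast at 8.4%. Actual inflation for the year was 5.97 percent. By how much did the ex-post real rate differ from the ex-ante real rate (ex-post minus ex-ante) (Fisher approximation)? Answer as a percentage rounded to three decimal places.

2.430%

Ex-ante: 11.25% − 8.4% = 2.850%
Ex-post: 11.25% − 5.97% = 5.280%
Difference (ex-post − ex-ante) = 2.4300% → 2.430%.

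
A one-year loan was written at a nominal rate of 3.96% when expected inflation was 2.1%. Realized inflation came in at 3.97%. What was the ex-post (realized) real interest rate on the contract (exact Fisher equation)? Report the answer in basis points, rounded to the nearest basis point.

-1 basis points

Ex-post: (1 + 0.0396)/(1 + 0.0397) − 1 = -0.0096%
So the realized real rate is -1 basis points.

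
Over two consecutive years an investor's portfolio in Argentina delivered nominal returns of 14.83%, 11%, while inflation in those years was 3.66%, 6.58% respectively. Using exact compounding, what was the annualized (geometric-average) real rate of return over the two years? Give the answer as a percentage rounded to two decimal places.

7.41%

Nominal growth factor = 1.1483 × 1.1100 = 1.27461300
Price-level growth factor = 1.0366 × 1.0658 = 1.10480828
Real growth factor = 1.27461300 / 1.10480828 = 1.15369610
Annualized real rate = 1.15369610^(1/2) − 1 = 7.4102% → 7.41%.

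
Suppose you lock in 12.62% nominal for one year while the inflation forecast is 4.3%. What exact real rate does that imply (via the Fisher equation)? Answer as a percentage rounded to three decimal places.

7.977%

By the Fisher equation, 1 + r = (1 + i)/(1 + π).
1 + r = 1.12620 / 1.04300 = 1.079770
r = 1.079770 − 1 = 7.9770%, i.e. 7.977%.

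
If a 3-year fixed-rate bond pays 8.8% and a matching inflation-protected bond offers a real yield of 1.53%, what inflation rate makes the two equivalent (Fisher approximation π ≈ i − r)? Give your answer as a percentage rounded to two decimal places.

π ≈ i − r = 8.8% − 1.53% → 7.27%.

7.27%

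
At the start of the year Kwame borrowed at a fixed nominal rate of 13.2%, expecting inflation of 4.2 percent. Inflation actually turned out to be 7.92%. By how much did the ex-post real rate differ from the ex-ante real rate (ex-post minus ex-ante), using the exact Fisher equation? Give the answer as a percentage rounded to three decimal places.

-3.745%

Ex-ante: (1 + 0.1320)/(1 + 0.0420) − 1 = 8.6372%
Ex-post: (1 + 0.1320)/(1 + 0.0792) − 1 = 4.8925%
Difference (ex-post − ex-ante) = -3.7447% → -3.745%.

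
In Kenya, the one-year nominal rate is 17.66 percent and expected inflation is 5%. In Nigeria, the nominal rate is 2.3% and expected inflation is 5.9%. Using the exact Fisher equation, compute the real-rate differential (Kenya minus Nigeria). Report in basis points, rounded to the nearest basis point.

Kenya: (1 + 0.1766)/(1 + 0.0500) − 1 = 12.0571%
Nigeria: (1 + 0.0230)/(1 + 0.0590) − 1 = -3.3994%
Differential = 12.0571% − (-3.3994%) = 15.4566% → 1546 basis points.

1546 basis points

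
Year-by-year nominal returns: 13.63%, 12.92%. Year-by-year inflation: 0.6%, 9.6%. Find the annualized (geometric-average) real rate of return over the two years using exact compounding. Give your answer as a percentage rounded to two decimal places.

7.88%

Nominal growth factor = 1.1363 × 1.1292 = 1.28310996
Price-level growth factor = 1.0060 × 1.0960 = 1.10257600
Real growth factor = 1.28310996 / 1.10257600 = 1.16373834
Annualized real rate = 1.16373834^(1/2) − 1 = 7.8767% → 7.88%.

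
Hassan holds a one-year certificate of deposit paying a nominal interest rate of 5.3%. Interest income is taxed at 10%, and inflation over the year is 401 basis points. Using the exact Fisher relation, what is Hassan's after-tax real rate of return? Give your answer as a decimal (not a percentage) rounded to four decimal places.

0.0073

After-tax nominal return = 5.3% × (1 − 0.1) = 4.7700%.
1 + r = 1.04770 / 1.04010 = 1.007307
After-tax real rate = 1.007307 − 1 → 0.0073.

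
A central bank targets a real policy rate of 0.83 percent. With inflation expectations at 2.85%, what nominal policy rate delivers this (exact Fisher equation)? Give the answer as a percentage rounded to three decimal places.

3.704%

(1 + i) = (1 + r)(1 + π) = 1.00830 × 1.02850 = 1.03703655
i = 1.03703655 − 1, so the required nominal rate is 3.704%.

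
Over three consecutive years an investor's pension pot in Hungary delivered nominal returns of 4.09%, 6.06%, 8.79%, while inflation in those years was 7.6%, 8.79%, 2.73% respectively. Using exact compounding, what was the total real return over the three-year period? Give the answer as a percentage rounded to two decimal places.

-0.13%

Compound the nominal returns: 1.0409 × 1.0606 × 1.0879 = 1.201018.
Compound inflation: 1.0760 × 1.0879 × 1.0273 = 1.202537.
Deflate: 1.201018 / 1.202537 = 0.998737.
Total real return = 0.998737 − 1 → -0.13%.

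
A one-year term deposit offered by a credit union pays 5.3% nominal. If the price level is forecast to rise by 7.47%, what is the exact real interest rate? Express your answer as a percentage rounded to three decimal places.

By the Fisher identity, 1 + r = (1 + i)/(1 + π).
1 + r = 1.05300 / 1.07470 = 0.979808
r = 0.979808 − 1 = -2.0192%, i.e. -2.019%.

-2.019%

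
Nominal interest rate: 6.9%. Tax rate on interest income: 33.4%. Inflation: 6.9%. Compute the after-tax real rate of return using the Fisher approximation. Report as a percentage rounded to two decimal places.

After-tax nominal return = 6.9% × (1 − 0.334) = 4.5954%.
r ≈ 4.5954% − 6.9% → -2.30%.

-2.30%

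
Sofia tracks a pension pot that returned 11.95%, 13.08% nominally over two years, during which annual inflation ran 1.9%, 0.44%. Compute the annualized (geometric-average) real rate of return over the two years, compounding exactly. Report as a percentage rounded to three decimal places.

11.215%

Nominal growth factor = 1.1195 × 1.1308 = 1.26593060
Price-level growth factor = 1.0190 × 1.0044 = 1.02348360
Real growth factor = 1.26593060 / 1.02348360 = 1.23688411
Annualized real rate = 1.23688411^(1/2) − 1 = 11.2153% → 11.215%.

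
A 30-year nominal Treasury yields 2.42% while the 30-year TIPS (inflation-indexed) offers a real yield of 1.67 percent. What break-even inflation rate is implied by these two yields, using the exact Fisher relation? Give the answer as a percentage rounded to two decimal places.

0.74%

(1 + π) = (1 + i)/(1 + r) = 1.02420 / 1.01670 = 1.007377
Break-even inflation = 1.007377 − 1 → 0.74%.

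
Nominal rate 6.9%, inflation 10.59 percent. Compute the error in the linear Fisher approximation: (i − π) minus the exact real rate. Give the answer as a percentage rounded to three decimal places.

-0.353%

Approximate: r ≈ 6.900% − 10.590% = -3.6900%
Exact: (1 + 0.0690)/(1 + 0.1059) − 1 = -3.3366%
Error = -3.6900% − (-3.3366%) = -0.3534% → -0.353%.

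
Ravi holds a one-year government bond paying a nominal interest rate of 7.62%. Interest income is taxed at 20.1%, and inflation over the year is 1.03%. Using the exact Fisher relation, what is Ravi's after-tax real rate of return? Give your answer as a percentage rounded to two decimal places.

After-tax nominal return = 7.62% × (1 − 0.201) = 6.08838%.
1 + r = 1.0608838 / 1.01030 = 1.050068
After-tax real rate = 1.050068 − 1 → 5.01%.

5.01%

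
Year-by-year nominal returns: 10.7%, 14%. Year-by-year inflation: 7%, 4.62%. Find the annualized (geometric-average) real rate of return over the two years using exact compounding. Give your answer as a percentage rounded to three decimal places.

6.176%

Compound the nominal returns: 1.1070 × 1.1400 = 1.26198000.
Compound inflation: 1.0700 × 1.0462 = 1.11943400.
Deflate: 1.26198000 / 1.11943400 = 1.12733757.
Annualized real rate = 1.12733757^(1/2) − 1 = 6.1762% → 6.176%.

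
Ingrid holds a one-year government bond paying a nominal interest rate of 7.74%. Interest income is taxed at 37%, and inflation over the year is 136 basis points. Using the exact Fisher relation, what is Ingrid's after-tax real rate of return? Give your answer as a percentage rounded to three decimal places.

3.469%

After-tax nominal return = 7.74% × (1 − 0.37) = 4.8762%.
1 + r = 1.048762 / 1.01360 = 1.034690
After-tax real rate = 1.034690 − 1 → 3.469%.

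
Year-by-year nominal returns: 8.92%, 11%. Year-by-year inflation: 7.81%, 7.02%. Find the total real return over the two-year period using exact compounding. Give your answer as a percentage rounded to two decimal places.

Nominal growth factor = 1.0892 × 1.1100 = 1.209012
Price-level growth factor = 1.0781 × 1.0702 = 1.153783
Real growth factor = 1.209012 / 1.153783 = 1.047868
Total real return = 1.047868 − 1 → 4.79%.

4.79%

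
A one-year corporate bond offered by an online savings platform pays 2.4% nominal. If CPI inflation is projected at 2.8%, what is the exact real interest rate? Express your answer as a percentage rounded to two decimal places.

By the Fisher identity, 1 + r = (1 + i)/(1 + π).
1 + r = 1.02400 / 1.02800 = 0.996109
r = 0.996109 − 1 = -0.3891%, i.e. -0.39%.

-0.39%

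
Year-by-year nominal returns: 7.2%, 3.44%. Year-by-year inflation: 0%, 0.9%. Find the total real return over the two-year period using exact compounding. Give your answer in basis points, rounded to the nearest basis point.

990 basis points

Nominal growth factor = 1.0720 × 1.0344 = 1.108877
Price-level growth factor = 1.0000 × 1.0090 = 1.009000
Real growth factor = 1.108877 / 1.009000 = 1.098986
Total real return = 1.098986 − 1 → 990 basis points.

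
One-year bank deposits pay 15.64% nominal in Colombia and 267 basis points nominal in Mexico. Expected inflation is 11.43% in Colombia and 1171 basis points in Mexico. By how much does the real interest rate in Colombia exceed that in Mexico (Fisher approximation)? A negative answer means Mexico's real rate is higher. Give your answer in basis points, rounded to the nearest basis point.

Colombia: 15.64% − 11.43% = 4.210%
Mexico: 2.67% − 11.71% = -9.040%
Differential = 13.250% → 1325 basis points.

1325 basis points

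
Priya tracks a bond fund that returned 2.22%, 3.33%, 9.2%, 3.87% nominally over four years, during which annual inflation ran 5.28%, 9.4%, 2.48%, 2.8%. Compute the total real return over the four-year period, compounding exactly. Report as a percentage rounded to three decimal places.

-1.263%

Compound the nominal returns: 1.0222 × 1.0333 × 1.0920 × 1.0387 = 1.198050.
Compound inflation: 1.0528 × 1.0940 × 1.0248 × 1.0280 = 1.213376.
Deflate: 1.198050 / 1.213376 = 0.987369.
Total real return = 0.987369 − 1 → -1.263%.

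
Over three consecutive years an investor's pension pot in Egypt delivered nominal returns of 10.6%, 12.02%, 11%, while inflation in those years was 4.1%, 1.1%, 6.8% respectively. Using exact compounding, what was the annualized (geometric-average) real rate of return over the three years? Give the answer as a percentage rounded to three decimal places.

6.955%

Nominal growth factor = 1.1060 × 1.1202 × 1.1100 = 1.37522473
Price-level growth factor = 1.0410 × 1.0110 × 1.0680 = 1.12401767
Real growth factor = 1.37522473 / 1.12401767 = 1.22349032
Annualized real rate = 1.22349032^(1/3) − 1 = 6.9548% → 6.955%.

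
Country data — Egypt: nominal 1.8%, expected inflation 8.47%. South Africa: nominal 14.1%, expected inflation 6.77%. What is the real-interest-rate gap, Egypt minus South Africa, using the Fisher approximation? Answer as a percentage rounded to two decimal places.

-14.00%

Egypt: 1.8% − 8.47% = -6.670%
South Africa: 14.1% − 6.77% = 7.330%
Differential = -14.000% → -14.00%.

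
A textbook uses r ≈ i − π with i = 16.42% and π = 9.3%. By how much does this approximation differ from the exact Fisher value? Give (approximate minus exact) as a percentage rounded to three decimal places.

0.606%

Approximate: r ≈ 16.420% − 9.300% = 7.1200%
Exact: (1 + 0.1642)/(1 + 0.0930) − 1 = 6.5142%
Error = 7.1200% − 6.5142% = 0.6058% → 0.606%.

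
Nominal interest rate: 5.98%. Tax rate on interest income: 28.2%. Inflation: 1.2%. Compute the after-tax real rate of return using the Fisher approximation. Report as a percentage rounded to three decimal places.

3.094%

After-tax nominal return = 5.98% × (1 − 0.282) = 4.29364%.
r ≈ 4.29364% − 1.2% → 3.094%.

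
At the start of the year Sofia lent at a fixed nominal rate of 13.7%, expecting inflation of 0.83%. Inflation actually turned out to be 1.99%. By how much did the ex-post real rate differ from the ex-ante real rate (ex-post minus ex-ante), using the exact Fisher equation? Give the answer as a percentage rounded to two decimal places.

Ex-ante: (1 + 0.1370)/(1 + 0.0083) − 1 = 12.7641%
Ex-post: (1 + 0.1370)/(1 + 0.0199) − 1 = 11.4815%
Difference (ex-post − ex-ante) = -1.2825% → -1.28%.

-1.28%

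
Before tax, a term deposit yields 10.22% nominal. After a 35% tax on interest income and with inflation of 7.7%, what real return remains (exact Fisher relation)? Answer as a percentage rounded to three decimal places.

-0.981%

After-tax nominal return = 10.22% × (1 − 0.35) = 6.6430%.
1 + r = 1.06643 / 1.07700 = 0.990186
After-tax real rate = 0.990186 − 1 → -0.981%.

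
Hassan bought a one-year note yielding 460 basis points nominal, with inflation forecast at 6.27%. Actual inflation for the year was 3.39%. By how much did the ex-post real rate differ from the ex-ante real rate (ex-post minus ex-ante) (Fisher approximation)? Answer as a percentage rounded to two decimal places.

2.88%

Ex-ante: 4.6% − 6.27% = -1.670%
Ex-post: 4.6% − 3.39% = 1.210%
Difference (ex-post − ex-ante) = 2.8800% → 2.88%.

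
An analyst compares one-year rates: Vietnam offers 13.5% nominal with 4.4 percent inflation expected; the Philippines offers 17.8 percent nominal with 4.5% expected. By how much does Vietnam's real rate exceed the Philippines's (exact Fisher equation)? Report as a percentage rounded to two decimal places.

Vietnam: (1 + 0.1350)/(1 + 0.0440) − 1 = 8.7165%
The Philippines: (1 + 0.1780)/(1 + 0.0450) − 1 = 12.7273%
Differential = 8.7165% − 12.7273% = -4.0108% → -4.01%.

-4.01%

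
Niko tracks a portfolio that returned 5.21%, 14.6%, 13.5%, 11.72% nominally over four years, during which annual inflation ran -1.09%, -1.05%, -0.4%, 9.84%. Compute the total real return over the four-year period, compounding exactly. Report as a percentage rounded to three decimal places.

Nominal growth factor = 1.0521 × 1.1460 × 1.1350 × 1.1172 = 1.528862
Price-level growth factor = 0.9891 × 0.9895 × 0.9960 × 1.0984 = 1.070720
Real growth factor = 1.528862 / 1.070720 = 1.427883
Total real return = 1.427883 − 1 → 42.788%.

42.788%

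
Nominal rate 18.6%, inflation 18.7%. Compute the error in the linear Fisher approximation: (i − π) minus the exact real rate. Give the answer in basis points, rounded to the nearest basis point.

-2 basis points

Approximate: r ≈ 18.600% − 18.700% = -0.1000%
Exact: (1 + 0.1860)/(1 + 0.1870) − 1 = -0.0842%
Error = -0.1000% − (-0.0842%) = -0.0158% → -2 basis points.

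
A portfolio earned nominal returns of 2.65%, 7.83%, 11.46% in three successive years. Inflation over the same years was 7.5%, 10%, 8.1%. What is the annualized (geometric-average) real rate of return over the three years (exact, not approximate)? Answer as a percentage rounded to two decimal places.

Compound the nominal returns: 1.0265 × 1.0783 × 1.1146 = 1.23372282.
Compound inflation: 1.0750 × 1.1000 × 1.0810 = 1.27828250.
Deflate: 1.23372282 / 1.27828250 = 0.96514098.
Annualized real rate = 0.96514098^(1/3) − 1 = -1.1757% → -1.18%.

-1.18%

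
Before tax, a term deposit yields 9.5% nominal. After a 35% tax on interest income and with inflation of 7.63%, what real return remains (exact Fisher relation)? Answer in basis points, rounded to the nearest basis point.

After-tax nominal return = 9.5% × (1 − 0.35) = 6.1750%.
1 + r = 1.06175 / 1.07630 = 0.986481
After-tax real rate = 0.986481 − 1 → -135 basis points.

-135 basis points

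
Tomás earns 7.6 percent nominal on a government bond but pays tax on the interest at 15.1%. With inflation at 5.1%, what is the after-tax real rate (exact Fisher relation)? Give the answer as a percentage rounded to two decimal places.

After-tax nominal return = 7.6% × (1 − 0.151) = 6.4524%.
1 + r = 1.064524 / 1.05100 = 1.012868
After-tax real rate = 1.012868 − 1 → 1.29%.

1.29%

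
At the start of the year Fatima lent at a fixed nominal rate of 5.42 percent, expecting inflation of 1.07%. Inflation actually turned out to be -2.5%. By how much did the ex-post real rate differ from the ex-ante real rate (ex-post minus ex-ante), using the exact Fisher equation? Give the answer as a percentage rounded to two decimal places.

3.82%

Ex-ante: (1 + 0.0542)/(1 + 0.0107) − 1 = 4.3039%
Ex-post: (1 + 0.0542)/(1 − 0.0250) − 1 = 8.1231%
Difference (ex-post − ex-ante) = 3.8191% → 3.82%.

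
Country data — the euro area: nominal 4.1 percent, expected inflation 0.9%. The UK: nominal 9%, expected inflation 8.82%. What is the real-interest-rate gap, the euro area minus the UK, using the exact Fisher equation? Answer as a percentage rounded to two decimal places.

The euro area: (1 + 0.0410)/(1 + 0.0090) − 1 = 3.1715%
The UK: (1 + 0.0900)/(1 + 0.0882) − 1 = 0.1654%
Differential = 3.1715% − 0.1654% = 3.0060% → 3.01%.

3.01%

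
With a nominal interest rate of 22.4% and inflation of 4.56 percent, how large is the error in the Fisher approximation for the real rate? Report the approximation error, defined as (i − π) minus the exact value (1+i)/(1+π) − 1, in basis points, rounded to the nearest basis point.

Approximate: r ≈ 22.400% − 4.560% = 17.8400%
Exact: (1 + 0.2240)/(1 + 0.0456) − 1 = 17.0620%
Error = 17.8400% − 17.0620% = 0.7780% → 78 basis points.

78 basis points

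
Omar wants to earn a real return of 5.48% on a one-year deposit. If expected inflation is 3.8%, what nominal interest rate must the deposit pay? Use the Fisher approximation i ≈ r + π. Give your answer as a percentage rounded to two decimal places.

i ≈ r + π = 5.48% + 3.8% = 9.28%.

9.28%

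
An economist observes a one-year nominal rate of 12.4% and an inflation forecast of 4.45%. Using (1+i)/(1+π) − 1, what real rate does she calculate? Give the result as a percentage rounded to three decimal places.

By the Fisher equation, 1 + r = (1 + i)/(1 + π).
1 + r = 1.12400 / 1.04450 = 1.076113
r = 1.076113 − 1 = 7.6113%, i.e. 7.611%.

7.611%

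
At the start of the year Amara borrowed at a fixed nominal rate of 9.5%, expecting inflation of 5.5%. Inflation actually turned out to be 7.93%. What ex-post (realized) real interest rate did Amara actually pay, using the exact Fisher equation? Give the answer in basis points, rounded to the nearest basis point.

Ex-post: (1 + 0.0950)/(1 + 0.0793) − 1 = 1.4546%
So the realized real rate is 145 basis points.

145 basis points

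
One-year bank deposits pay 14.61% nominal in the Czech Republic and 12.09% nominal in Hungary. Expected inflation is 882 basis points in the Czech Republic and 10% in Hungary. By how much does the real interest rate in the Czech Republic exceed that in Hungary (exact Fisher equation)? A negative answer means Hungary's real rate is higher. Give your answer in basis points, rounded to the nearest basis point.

The Czech Republic: (1 + 0.1461)/(1 + 0.0882) − 1 = 5.3207%
Hungary: (1 + 0.1209)/(1 + 0.1000) − 1 = 1.9000%
Differential = 5.3207% − 1.9000% = 3.4207% → 342 basis points.

342 basis points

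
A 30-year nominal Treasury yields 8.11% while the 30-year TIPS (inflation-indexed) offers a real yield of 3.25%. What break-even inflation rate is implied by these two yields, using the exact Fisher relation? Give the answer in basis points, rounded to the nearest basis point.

471 basis points

(1 + π) = (1 + i)/(1 + r) = 1.08110 / 1.03250 = 1.047070
Break-even inflation = 1.047070 − 1 → 471 basis points.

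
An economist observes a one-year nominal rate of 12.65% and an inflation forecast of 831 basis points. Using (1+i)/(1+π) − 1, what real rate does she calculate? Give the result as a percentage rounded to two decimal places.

1 + r = 1.12650 / 1.08310 = 1.040070
r = 1.040070 − 1 = 4.0070%, i.e. 4.01%.

4.01%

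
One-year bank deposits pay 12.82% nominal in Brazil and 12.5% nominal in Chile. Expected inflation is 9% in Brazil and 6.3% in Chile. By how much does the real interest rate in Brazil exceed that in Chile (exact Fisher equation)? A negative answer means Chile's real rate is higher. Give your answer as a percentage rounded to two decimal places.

Brazil: (1 + 0.1282)/(1 + 0.0900) − 1 = 3.5046%
Chile: (1 + 0.1250)/(1 + 0.0630) − 1 = 5.8325%
Differential = 3.5046% − 5.8325% = -2.3280% → -2.33%.

-2.33%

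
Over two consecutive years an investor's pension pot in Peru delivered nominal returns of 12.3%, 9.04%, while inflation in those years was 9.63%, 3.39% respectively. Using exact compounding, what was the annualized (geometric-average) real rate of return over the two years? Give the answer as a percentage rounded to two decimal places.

3.94%

Nominal growth factor = 1.1230 × 1.0904 = 1.22451920
Price-level growth factor = 1.0963 × 1.0339 = 1.13346457
Real growth factor = 1.22451920 / 1.13346457 = 1.08033302
Annualized real rate = 1.08033302^(1/2) − 1 = 3.9391% → 3.94%.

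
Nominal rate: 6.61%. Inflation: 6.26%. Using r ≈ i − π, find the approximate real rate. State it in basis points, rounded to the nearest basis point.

35 basis points

r ≈ i − π = 6.61% − 6.26% = 35 basis points.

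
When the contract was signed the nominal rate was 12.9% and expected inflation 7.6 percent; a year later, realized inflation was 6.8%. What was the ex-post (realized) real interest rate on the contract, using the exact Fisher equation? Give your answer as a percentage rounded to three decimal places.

Ex-post: (1 + 0.1290)/(1 + 0.0680) − 1 = 5.7116%
So the realized real rate is 5.712%.

5.712%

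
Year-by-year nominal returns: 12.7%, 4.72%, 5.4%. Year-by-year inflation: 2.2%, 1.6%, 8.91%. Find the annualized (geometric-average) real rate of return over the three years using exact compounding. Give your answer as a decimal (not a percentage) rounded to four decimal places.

0.0323

Compound the nominal returns: 1.1270 × 1.0472 × 1.0540 = 1.24392490.
Compound inflation: 1.0220 × 1.0160 × 1.0891 = 1.13086916.
Deflate: 1.24392490 / 1.13086916 = 1.09997243.
Annualized real rate = 1.09997243^(1/3) − 1 = 3.2271% → 0.0323.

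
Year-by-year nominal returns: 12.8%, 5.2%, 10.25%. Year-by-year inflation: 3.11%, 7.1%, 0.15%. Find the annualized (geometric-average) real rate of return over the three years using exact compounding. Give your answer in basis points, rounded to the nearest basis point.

Nominal growth factor = 1.1280 × 1.0520 × 1.1025 = 1.30828824
Price-level growth factor = 1.0311 × 1.0710 × 1.0015 = 1.10596456
Real growth factor = 1.30828824 / 1.10596456 = 1.18293866
Annualized real rate = 1.18293866^(1/3) − 1 = 5.7598% → 576 basis points.

576 basis points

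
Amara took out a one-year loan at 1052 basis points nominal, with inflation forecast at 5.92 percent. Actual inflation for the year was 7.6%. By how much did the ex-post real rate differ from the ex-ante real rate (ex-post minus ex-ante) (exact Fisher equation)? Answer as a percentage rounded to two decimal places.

-1.63%

Ex-ante: (1 + 0.1052)/(1 + 0.0592) − 1 = 4.3429%
Ex-post: (1 + 0.1052)/(1 + 0.0760) − 1 = 2.7138%
Difference (ex-post − ex-ante) = -1.6291% → -1.63%.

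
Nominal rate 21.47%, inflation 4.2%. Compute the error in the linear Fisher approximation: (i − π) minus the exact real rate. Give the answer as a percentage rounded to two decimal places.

Approximate: r ≈ 21.470% − 4.200% = 17.2700%
Exact: (1 + 0.2147)/(1 + 0.0420) − 1 = 16.5739%
Error = 17.2700% − 16.5739% = 0.6961% → 0.70%.

0.70%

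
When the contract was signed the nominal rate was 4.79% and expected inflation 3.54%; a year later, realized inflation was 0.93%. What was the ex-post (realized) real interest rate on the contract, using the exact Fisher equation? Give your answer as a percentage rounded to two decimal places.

Ex-post: (1 + 0.0479)/(1 + 0.0093) − 1 = 3.8244%
So the realized real rate is 3.82%.

3.82%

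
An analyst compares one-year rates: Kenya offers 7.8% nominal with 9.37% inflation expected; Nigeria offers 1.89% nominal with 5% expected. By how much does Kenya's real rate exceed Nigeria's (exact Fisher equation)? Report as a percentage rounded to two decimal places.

1.53%

Kenya: (1 + 0.0780)/(1 + 0.0937) − 1 = -1.4355%
Nigeria: (1 + 0.0189)/(1 + 0.0500) − 1 = -2.9619%
Differential = -1.4355% − (-2.9619%) = 1.5264% → 1.53%.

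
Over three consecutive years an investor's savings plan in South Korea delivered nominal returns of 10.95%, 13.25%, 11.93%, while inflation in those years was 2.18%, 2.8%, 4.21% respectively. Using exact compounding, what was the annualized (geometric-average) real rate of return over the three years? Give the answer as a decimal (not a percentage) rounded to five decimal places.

Nominal growth factor = 1.1095 × 1.1325 × 1.1193 = 1.40641024
Price-level growth factor = 1.0218 × 1.0280 × 1.0421 = 1.09463268
Real growth factor = 1.40641024 / 1.09463268 = 1.28482392
Annualized real rate = 1.28482392^(1/3) − 1 = 8.7129% → 0.08713.

0.08713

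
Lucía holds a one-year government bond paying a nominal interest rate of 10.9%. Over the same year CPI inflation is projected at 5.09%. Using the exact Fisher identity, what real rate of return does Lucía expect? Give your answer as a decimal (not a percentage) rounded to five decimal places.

0.05529

By the Fisher identity, 1 + r = (1 + i)/(1 + π).
1 + r = 1.10900 / 1.05090 = 1.055286
r = 1.055286 − 1 = 5.5286%, i.e. 0.05529.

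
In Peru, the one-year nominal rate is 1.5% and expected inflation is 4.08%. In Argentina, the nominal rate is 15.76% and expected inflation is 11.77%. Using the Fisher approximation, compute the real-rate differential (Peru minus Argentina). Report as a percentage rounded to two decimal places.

Peru: 1.5% − 4.08% = -2.580%
Argentina: 15.76% − 11.77% = 3.990%
Differential = -6.570% → -6.57%.

-6.57%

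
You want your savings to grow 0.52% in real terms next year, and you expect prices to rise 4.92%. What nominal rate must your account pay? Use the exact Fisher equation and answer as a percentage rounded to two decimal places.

(1 + i) = (1 + r)(1 + π) = 1.00520 × 1.04920 = 1.05465584
i = 1.05465584 − 1, so the required nominal rate is 5.47%.

5.47%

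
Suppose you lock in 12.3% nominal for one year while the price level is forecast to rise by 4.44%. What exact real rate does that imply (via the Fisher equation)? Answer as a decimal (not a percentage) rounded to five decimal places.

0.07526

1 + r = 1.12300 / 1.04440 = 1.075259
r = 1.075259 − 1 = 7.5259%, i.e. 0.07526.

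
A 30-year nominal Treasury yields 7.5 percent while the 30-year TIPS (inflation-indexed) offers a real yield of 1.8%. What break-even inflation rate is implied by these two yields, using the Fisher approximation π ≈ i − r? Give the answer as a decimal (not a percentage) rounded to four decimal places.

0.0570

π ≈ i − r = 7.5% − 1.8% → 0.0570.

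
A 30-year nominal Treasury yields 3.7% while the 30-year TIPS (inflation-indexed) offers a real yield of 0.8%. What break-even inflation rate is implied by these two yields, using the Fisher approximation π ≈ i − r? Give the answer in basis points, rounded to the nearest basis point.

290 basis points

π ≈ i − r = 3.7% − 0.8% → 290 basis points.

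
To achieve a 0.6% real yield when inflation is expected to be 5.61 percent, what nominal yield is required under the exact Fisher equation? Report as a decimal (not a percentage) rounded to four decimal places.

0.0624

(1 + i) = (1 + r)(1 + π) = 1.00600 × 1.05610 = 1.0624366
i = 1.0624366 − 1, so the required nominal rate is 0.0624.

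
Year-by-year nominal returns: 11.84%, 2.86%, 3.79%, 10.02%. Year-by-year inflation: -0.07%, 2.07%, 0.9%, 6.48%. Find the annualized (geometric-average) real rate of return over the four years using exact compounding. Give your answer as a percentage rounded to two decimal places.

Compound the nominal returns: 1.1184 × 1.0286 × 1.0379 × 1.1002 = 1.31362326.
Compound inflation: 0.9993 × 1.0207 × 1.0090 × 1.0648 = 1.09585530.
Deflate: 1.31362326 / 1.09585530 = 1.19871964.
Annualized real rate = 1.19871964^(1/4) − 1 = 4.6356% → 4.64%.

4.64%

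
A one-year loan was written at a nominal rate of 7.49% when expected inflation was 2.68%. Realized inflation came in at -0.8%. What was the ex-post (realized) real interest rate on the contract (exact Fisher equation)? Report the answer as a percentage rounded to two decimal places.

Ex-post: (1 + 0.0749)/(1 − 0.0080) − 1 = 8.3569%
So the realized real rate is 8.36%.

8.36%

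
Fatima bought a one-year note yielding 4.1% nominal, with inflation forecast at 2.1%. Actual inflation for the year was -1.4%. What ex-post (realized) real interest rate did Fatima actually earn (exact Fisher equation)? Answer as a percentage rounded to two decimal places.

5.58%

Ex-post: (1 + 0.0410)/(1 − 0.0140) − 1 = 5.5781%
So the realized real rate is 5.58%.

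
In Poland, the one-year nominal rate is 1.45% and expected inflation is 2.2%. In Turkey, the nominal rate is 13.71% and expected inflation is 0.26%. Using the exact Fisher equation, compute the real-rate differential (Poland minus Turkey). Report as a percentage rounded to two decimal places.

Poland: (1 + 0.0145)/(1 + 0.0220) − 1 = -0.7339%
Turkey: (1 + 0.1371)/(1 + 0.0026) − 1 = 13.4151%
Differential = -0.7339% − 13.4151% = -14.1490% → -14.15%.

-14.15%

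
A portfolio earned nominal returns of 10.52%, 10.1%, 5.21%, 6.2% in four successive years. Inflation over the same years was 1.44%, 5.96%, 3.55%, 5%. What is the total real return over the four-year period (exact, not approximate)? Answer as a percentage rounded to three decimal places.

Compound the nominal returns: 1.1052 × 1.1010 × 1.0521 × 1.0620 = 1.359596.
Compound inflation: 1.0144 × 1.0596 × 1.0355 × 1.0500 = 1.168666.
Deflate: 1.359596 / 1.168666 = 1.163373.
Total real return = 1.163373 − 1 → 16.337%.

16.337%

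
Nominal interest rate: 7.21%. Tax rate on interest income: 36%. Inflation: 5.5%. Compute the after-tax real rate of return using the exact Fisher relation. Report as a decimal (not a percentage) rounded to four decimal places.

-0.0084

After-tax nominal return = 7.21% × (1 − 0.36) = 4.6144%.
1 + r = 1.046144 / 1.05500 = 0.991606
After-tax real rate = 0.991606 − 1 → -0.0084.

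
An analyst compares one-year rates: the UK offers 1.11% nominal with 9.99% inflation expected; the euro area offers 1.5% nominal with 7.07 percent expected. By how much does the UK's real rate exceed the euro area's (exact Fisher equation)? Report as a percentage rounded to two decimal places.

The UK: (1 + 0.0111)/(1 + 0.0999) − 1 = -8.0735%
The euro area: (1 + 0.0150)/(1 + 0.0707) − 1 = -5.2022%
Differential = -8.0735% − (-5.2022%) = -2.8713% → -2.87%.

-2.87%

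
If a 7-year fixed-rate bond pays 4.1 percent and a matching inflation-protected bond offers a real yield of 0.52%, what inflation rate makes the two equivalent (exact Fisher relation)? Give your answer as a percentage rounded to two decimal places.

3.56%

(1 + π) = (1 + i)/(1 + r) = 1.04100 / 1.00520 = 1.035615
Break-even inflation = 1.035615 − 1 → 3.56%.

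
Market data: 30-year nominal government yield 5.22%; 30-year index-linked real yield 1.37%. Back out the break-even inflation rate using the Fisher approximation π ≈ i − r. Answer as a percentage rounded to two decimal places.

3.85%

π ≈ i − r = 5.22% − 1.37% → 3.85%.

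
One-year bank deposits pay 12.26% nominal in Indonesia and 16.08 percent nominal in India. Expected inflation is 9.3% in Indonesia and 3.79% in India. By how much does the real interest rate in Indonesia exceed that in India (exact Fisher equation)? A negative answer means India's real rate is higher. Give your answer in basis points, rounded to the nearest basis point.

Indonesia: (1 + 0.1226)/(1 + 0.0930) − 1 = 2.7081%
India: (1 + 0.1608)/(1 + 0.0379) − 1 = 11.8412%
Differential = 2.7081% − 11.8412% = -9.1331% → -913 basis points.

-913 basis points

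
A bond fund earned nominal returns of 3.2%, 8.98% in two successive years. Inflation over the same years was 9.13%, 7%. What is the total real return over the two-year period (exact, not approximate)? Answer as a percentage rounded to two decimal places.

Compound the nominal returns: 1.0320 × 1.0898 = 1.124674.
Compound inflation: 1.0913 × 1.0700 = 1.167691.
Deflate: 1.124674 / 1.167691 = 0.963160.
Total real return = 0.963160 − 1 → -3.68%.

-3.68%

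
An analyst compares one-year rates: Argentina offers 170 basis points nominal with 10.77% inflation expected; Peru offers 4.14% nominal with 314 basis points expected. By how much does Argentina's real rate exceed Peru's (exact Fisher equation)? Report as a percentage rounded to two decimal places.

Argentina: (1 + 0.0170)/(1 + 0.1077) − 1 = -8.1881%
Peru: (1 + 0.0414)/(1 + 0.0314) − 1 = 0.9696%
Differential = -8.1881% − 0.9696% = -9.1577% → -9.16%.

-9.16%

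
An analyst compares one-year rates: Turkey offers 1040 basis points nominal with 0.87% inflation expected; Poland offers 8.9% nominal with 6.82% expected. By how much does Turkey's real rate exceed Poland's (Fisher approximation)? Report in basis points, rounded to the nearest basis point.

745 basis points

Turkey: 10.4% − 0.87% = 9.530%
Poland: 8.9% − 6.82% = 2.080%
Differential = 7.450% → 745 basis points.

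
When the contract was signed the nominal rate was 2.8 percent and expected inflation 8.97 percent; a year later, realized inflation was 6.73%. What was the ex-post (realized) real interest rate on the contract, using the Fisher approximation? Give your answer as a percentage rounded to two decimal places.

Ex-post: 2.8% − 6.73% = -3.930%
So the realized real rate is -3.93%.

-3.93%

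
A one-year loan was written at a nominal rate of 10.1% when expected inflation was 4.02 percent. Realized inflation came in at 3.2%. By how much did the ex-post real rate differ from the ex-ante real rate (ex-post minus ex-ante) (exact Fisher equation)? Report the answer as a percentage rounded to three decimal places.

0.841%

Ex-ante: (1 + 0.1010)/(1 + 0.0402) − 1 = 5.8450%
Ex-post: (1 + 0.1010)/(1 + 0.0320) − 1 = 6.6860%
Difference (ex-post − ex-ante) = 0.8410% → 0.841%.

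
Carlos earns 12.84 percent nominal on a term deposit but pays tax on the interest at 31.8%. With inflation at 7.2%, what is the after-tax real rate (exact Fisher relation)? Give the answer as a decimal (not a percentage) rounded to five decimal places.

After-tax nominal return = 12.84% × (1 − 0.318) = 8.75688%.
1 + r = 1.0875688 / 1.07200 = 1.014523
After-tax real rate = 1.014523 − 1 → 0.01452.

0.01452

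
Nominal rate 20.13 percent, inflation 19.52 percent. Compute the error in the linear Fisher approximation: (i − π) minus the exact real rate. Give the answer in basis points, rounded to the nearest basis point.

10 basis points

Approximate: r ≈ 20.130% − 19.520% = 0.6100%
Exact: (1 + 0.2013)/(1 + 0.1952) − 1 = 0.5104%
Error = 0.6100% − 0.5104% = 0.0996% → 10 basis points.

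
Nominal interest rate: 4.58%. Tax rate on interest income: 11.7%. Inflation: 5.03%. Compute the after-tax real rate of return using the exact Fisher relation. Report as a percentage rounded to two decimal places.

-0.94%

After-tax nominal return = 4.58% × (1 − 0.117) = 4.04414%.
1 + r = 1.0404414 / 1.05030 = 0.990614
After-tax real rate = 0.990614 − 1 → -0.94%.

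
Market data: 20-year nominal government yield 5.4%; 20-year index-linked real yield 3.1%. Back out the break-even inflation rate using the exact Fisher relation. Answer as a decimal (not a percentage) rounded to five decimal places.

0.02231

(1 + π) = (1 + i)/(1 + r) = 1.05400 / 1.03100 = 1.022308
Break-even inflation = 1.022308 − 1 → 0.02231.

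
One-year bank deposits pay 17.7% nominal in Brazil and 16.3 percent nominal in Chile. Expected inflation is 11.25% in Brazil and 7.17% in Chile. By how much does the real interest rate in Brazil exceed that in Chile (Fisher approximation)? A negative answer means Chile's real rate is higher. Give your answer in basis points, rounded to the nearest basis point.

-268 basis points

Brazil: 17.7% − 11.25% = 6.450%
Chile: 16.3% − 7.17% = 9.130%
Differential = -2.680% → -268 basis points.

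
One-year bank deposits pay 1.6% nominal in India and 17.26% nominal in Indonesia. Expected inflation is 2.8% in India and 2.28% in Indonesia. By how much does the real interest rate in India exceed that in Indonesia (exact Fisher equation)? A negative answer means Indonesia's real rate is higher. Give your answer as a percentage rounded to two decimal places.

-15.81%

India: (1 + 0.0160)/(1 + 0.0280) − 1 = -1.1673%
Indonesia: (1 + 0.1726)/(1 + 0.0228) − 1 = 14.6461%
Differential = -1.1673% − 14.6461% = -15.8134% → -15.81%.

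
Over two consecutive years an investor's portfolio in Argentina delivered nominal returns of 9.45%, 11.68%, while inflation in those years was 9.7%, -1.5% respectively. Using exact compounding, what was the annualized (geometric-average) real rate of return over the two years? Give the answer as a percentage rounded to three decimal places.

6.359%

Compound the nominal returns: 1.0945 × 1.1168 = 1.22233760.
Compound inflation: 1.0970 × 0.9850 = 1.08054500.
Deflate: 1.22233760 / 1.08054500 = 1.13122323.
Annualized real rate = 1.13122323^(1/2) − 1 = 6.3590% → 6.359%.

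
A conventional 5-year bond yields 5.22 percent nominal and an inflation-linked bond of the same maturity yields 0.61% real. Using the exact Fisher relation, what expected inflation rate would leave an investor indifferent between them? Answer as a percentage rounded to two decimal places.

4.58%

(1 + π) = (1 + i)/(1 + r) = 1.05220 / 1.00610 = 1.045820
Break-even inflation = 1.045820 − 1 → 4.58%.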